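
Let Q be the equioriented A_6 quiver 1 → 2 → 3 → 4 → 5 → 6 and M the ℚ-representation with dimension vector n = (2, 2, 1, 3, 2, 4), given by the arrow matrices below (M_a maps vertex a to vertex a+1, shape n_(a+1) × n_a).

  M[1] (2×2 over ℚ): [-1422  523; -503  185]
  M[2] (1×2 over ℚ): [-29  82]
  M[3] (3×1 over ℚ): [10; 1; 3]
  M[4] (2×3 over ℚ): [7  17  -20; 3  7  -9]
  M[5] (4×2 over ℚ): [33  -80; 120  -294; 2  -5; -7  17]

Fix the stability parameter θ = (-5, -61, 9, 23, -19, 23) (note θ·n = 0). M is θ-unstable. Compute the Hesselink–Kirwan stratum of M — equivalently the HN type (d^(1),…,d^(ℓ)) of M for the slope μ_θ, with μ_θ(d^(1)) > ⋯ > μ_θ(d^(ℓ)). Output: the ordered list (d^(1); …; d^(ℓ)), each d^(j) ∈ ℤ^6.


Interval decomposition of M: I[1,2], I[1,6], I[4,4], I[4,6], I[6,6]^2.
HN type (ℓ=4): μ^(1)=23; μ^(2)=13/3; μ^(3)=2; μ^(4)=-33

((0, 0, 0, 1, 0, 4); (0, 0, 1, 1, 1, 0); (0, 0, 0, 1, 1, 0); (2, 2, 0, 0, 0, 0))


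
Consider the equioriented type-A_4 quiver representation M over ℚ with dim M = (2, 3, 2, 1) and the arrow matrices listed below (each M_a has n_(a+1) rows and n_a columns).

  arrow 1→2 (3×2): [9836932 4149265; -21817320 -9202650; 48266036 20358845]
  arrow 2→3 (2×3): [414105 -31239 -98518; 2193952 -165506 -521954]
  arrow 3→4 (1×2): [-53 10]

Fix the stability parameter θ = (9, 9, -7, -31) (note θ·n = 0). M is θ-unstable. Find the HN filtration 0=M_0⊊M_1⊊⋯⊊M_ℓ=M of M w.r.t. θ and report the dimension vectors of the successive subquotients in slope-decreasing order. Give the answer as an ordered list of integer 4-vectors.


Via rank(M_{q-1}∘⋯∘M_p): M ≅ I[1,1], I[1,4], I[2,2], I[2,3].
μ_θ-semistable layers: μ^(1)=9; μ^(2)=1; μ^(3)=-5

((1, 1, 0, 0); (0, 1, 1, 0); (1, 1, 1, 1))


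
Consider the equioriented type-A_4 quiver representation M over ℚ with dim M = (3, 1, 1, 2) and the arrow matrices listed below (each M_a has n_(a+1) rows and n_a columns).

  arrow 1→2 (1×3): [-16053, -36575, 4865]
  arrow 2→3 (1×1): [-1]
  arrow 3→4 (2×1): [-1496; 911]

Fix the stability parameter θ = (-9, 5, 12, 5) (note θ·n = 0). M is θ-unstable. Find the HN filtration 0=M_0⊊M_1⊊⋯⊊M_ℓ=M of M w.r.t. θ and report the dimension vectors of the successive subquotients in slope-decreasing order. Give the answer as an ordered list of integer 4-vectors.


Interval decomposition of M: I[1,1]^2, I[1,4], I[4,4].
HN type (ℓ=3): μ^(1)=17/2; μ^(2)=5; μ^(3)=-9

((0, 0, 1, 1); (0, 1, 0, 1); (3, 0, 0, 0))


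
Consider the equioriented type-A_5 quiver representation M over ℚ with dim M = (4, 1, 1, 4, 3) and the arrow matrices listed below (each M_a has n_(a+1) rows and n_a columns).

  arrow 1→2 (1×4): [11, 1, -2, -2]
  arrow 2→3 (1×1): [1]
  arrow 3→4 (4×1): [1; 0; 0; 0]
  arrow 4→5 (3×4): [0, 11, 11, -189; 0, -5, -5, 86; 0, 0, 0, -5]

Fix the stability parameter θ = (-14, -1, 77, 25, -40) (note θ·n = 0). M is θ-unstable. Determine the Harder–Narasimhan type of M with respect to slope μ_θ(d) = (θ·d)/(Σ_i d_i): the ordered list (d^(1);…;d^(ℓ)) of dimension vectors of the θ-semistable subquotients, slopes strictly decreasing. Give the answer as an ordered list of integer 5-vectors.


Barcode: M ≅ I[1,1]^3, I[1,4], I[4,4], I[4,5]^2, I[5,5]. HN layers by μ_θ (6 steps, strictly decreasing):
  μ^(1)=51; μ^(2)=25; μ^(3)=-1; μ^(4)=-15/2; μ^(5)=-14; μ^(6)=-40

((0, 0, 1, 1, 0); (0, 0, 0, 1, 0); (0, 1, 0, 0, 0); (0, 0, 0, 2, 2); (4, 0, 0, 0, 0); (0, 0, 0, 0, 1))


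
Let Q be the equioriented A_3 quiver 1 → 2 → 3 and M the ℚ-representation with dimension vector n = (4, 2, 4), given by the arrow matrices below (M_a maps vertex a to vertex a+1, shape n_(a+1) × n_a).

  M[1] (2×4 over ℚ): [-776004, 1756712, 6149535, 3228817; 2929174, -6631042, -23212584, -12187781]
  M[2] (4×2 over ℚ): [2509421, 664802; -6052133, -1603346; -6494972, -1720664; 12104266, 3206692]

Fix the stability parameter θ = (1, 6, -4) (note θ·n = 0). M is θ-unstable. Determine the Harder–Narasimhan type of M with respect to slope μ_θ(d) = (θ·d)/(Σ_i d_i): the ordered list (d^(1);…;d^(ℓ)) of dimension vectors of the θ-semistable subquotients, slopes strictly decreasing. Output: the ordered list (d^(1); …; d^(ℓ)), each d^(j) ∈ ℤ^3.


Barcode: M ≅ I[1,1]^2, I[1,2], I[1,3], I[3,3]^3. HN layers by μ_θ (3 steps, strictly decreasing):
  μ^(1)=6; μ^(2)=1; μ^(3)=-4

((0, 1, 0); (4, 1, 1); (0, 0, 3))


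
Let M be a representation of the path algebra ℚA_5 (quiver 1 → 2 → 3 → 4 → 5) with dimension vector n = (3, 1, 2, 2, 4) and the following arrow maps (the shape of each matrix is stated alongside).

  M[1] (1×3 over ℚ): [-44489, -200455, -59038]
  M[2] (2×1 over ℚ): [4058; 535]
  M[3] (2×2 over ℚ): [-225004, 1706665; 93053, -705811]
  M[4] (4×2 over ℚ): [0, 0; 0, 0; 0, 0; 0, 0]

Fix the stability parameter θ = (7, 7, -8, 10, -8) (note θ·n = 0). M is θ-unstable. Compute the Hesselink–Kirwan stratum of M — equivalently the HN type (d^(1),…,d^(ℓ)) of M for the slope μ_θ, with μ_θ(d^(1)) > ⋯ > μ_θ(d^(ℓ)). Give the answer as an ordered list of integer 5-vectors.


Via rank(M_{q-1}∘⋯∘M_p): M ≅ I[1,1]^2, I[1,4], I[3,4], I[5,5]^4.
μ_θ-semistable layers: μ^(1)=10; μ^(2)=7; μ^(3)=2; μ^(4)=-8

((0, 0, 0, 2, 0); (2, 0, 0, 0, 0); (1, 1, 1, 0, 0); (0, 0, 1, 0, 4))


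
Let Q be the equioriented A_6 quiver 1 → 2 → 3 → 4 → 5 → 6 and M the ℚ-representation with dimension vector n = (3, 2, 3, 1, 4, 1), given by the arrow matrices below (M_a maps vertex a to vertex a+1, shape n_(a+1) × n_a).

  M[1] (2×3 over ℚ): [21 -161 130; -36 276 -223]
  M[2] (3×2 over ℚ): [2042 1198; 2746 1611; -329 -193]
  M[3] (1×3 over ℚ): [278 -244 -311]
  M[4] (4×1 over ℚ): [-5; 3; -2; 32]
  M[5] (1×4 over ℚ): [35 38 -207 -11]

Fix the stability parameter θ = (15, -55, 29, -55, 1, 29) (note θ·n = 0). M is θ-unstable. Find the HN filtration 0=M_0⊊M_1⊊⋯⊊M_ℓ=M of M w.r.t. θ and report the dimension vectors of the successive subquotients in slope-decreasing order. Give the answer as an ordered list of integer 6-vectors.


Interval decomposition of M: I[1,1], I[1,3], I[1,6], I[3,3], I[5,5]^3.
HN type (ℓ=5): μ^(1)=29; μ^(2)=15; μ^(3)=1; μ^(4)=-13; μ^(5)=-20

((0, 0, 2, 0, 0, 1); (1, 0, 0, 0, 0, 0); (0, 0, 0, 0, 4, 0); (0, 0, 1, 1, 0, 0); (2, 2, 0, 0, 0, 0))


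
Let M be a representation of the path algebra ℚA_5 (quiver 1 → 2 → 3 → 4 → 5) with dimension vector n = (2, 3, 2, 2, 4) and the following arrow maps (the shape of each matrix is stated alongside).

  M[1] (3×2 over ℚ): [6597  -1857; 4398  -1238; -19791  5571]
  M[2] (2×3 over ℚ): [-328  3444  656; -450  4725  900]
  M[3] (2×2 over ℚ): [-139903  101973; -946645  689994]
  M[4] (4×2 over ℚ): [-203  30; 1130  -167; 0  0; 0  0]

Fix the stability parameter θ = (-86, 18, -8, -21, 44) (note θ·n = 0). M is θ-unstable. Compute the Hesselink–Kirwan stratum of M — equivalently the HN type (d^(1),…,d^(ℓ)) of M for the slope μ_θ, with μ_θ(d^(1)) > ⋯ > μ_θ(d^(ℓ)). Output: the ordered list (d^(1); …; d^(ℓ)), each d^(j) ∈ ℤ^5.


Barcode: M ≅ I[1,1], I[1,2], I[2,2], I[2,5], I[3,5], I[5,5]^2. HN layers by μ_θ (5 steps, strictly decreasing):
  μ^(1)=44; μ^(2)=18; μ^(3)=-11/3; μ^(4)=-29/2; μ^(5)=-86

((0, 0, 0, 0, 4); (0, 2, 0, 0, 0); (0, 1, 1, 1, 0); (0, 0, 1, 1, 0); (2, 0, 0, 0, 0))


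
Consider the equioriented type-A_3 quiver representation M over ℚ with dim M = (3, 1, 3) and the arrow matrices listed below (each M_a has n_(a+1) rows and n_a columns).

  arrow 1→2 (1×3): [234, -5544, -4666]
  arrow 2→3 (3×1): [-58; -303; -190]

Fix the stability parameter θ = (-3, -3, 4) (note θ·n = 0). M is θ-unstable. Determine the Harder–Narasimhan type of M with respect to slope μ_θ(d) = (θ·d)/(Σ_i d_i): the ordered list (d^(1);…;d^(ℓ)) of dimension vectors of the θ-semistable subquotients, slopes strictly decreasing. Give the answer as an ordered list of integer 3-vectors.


Interval decomposition of M: I[1,1]^2, I[1,3], I[3,3]^2.
HN type (ℓ=2): μ^(1)=4; μ^(2)=-3

((0, 0, 3); (3, 1, 0))


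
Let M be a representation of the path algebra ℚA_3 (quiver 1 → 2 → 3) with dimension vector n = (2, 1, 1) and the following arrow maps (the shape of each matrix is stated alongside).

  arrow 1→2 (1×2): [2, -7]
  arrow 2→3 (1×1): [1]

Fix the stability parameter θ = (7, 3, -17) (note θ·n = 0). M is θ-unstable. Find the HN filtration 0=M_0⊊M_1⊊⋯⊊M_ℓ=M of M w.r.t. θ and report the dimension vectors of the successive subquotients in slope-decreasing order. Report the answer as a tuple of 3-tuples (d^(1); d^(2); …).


Barcode: M ≅ I[1,1], I[1,3]. HN layers by μ_θ (2 steps, strictly decreasing):
  μ^(1)=7; μ^(2)=-7/3

((1, 0, 0); (1, 1, 1))


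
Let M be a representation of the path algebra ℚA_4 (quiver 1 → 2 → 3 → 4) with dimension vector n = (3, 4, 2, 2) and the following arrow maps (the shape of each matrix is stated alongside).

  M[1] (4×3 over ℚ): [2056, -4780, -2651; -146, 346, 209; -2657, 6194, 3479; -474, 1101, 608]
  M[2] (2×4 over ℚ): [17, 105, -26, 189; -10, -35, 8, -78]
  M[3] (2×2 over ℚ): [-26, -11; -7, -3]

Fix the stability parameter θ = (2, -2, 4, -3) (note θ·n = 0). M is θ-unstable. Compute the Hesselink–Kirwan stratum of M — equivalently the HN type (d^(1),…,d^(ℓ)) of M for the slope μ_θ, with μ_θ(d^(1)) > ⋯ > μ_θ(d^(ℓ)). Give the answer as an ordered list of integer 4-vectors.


Via rank(M_{q-1}∘⋯∘M_p): M ≅ I[1,2], I[1,4]^2, I[2,2].
μ_θ-semistable layers: μ^(1)=1/2; μ^(2)=0; μ^(3)=-2

((0, 0, 2, 2); (3, 3, 0, 0); (0, 1, 0, 0))


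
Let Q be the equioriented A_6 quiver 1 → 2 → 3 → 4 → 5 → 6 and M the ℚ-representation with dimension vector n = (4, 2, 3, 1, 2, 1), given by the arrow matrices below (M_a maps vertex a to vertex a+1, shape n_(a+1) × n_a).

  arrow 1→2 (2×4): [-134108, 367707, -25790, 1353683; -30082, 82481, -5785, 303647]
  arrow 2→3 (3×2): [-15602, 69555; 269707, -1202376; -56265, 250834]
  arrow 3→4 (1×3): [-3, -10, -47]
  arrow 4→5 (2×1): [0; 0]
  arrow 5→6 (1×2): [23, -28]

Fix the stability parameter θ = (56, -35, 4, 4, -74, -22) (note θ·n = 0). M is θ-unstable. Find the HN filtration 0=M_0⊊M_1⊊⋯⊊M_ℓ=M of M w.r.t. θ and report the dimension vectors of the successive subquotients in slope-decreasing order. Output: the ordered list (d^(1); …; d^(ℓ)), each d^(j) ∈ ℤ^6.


Barcode: M ≅ I[1,1]^2, I[1,3], I[1,4], I[3,3], I[5,5], I[5,6]. HN layers by μ_θ (6 steps, strictly decreasing):
  μ^(1)=56; μ^(2)=25/3; μ^(3)=29/4; μ^(4)=4; μ^(5)=-22; μ^(6)=-74

((2, 0, 0, 0, 0, 0); (1, 1, 1, 0, 0, 0); (1, 1, 1, 1, 0, 0); (0, 0, 1, 0, 0, 0); (0, 0, 0, 0, 0, 1); (0, 0, 0, 0, 2, 0))


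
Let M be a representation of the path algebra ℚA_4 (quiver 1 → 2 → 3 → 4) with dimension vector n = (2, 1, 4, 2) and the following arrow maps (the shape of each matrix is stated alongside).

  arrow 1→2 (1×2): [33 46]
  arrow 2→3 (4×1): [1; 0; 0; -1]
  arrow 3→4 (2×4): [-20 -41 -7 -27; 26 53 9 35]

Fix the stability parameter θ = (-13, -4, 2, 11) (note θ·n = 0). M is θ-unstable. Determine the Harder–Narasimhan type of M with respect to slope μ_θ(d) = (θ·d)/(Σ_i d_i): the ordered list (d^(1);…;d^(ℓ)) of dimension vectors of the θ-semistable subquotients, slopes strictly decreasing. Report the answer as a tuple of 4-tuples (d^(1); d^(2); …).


Via rank(M_{q-1}∘⋯∘M_p): M ≅ I[1,1], I[1,4], I[3,3]^2, I[3,4].
μ_θ-semistable layers: μ^(1)=11; μ^(2)=2; μ^(3)=-4; μ^(4)=-13

((0, 0, 0, 2); (0, 0, 4, 0); (0, 1, 0, 0); (2, 0, 0, 0))


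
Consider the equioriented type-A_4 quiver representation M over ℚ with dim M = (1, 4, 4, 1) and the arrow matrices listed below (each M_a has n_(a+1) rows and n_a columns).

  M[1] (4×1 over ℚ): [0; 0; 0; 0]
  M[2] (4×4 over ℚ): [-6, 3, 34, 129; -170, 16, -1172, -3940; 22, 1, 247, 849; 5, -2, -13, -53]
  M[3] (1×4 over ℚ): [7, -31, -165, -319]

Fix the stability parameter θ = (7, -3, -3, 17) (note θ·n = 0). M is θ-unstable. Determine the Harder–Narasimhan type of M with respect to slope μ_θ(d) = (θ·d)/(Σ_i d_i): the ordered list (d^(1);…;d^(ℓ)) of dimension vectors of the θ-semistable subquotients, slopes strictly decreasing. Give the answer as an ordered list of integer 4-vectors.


Via rank(M_{q-1}∘⋯∘M_p): M ≅ I[1,1], I[2,3]^3, I[2,4].
μ_θ-semistable layers: μ^(1)=17; μ^(2)=7; μ^(3)=-3

((0, 0, 0, 1); (1, 0, 0, 0); (0, 4, 4, 0))


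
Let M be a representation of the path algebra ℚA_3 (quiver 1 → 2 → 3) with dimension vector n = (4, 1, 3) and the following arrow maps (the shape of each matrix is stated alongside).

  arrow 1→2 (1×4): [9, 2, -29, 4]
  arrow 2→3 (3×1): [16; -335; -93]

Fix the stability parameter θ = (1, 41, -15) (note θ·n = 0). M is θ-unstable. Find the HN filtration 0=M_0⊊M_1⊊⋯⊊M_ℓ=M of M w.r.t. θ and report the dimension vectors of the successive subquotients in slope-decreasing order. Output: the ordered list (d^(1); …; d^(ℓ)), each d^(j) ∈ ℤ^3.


Via rank(M_{q-1}∘⋯∘M_p): M ≅ I[1,1]^3, I[1,3], I[3,3]^2.
μ_θ-semistable layers: μ^(1)=13; μ^(2)=1; μ^(3)=-15

((0, 1, 1); (4, 0, 0); (0, 0, 2))


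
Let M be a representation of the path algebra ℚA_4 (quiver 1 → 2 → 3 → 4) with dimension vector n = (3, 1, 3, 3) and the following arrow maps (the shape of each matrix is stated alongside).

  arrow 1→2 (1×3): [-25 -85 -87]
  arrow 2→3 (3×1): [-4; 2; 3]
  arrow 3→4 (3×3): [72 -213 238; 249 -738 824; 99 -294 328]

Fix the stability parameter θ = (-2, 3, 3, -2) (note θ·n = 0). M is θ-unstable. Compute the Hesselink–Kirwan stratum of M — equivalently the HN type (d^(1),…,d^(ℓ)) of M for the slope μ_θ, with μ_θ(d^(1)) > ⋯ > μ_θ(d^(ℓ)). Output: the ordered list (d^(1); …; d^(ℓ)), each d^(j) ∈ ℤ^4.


Interval decomposition of M: I[1,1]^2, I[1,3], I[3,4]^2, I[4,4].
HN type (ℓ=3): μ^(1)=3; μ^(2)=1/2; μ^(3)=-2

((0, 1, 1, 0); (0, 0, 2, 2); (3, 0, 0, 1))


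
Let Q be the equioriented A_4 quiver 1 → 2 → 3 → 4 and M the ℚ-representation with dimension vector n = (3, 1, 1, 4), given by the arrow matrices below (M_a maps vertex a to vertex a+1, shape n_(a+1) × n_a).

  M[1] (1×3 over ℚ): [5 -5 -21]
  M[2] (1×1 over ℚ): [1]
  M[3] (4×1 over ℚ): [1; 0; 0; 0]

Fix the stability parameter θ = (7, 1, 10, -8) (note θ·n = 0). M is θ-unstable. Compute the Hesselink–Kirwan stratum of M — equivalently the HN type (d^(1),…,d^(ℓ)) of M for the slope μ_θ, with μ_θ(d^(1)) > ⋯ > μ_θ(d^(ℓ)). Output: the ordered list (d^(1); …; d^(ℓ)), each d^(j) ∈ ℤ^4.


Barcode: M ≅ I[1,1]^2, I[1,4], I[4,4]^3. HN layers by μ_θ (3 steps, strictly decreasing):
  μ^(1)=7; μ^(2)=5/2; μ^(3)=-8

((2, 0, 0, 0); (1, 1, 1, 1); (0, 0, 0, 3))


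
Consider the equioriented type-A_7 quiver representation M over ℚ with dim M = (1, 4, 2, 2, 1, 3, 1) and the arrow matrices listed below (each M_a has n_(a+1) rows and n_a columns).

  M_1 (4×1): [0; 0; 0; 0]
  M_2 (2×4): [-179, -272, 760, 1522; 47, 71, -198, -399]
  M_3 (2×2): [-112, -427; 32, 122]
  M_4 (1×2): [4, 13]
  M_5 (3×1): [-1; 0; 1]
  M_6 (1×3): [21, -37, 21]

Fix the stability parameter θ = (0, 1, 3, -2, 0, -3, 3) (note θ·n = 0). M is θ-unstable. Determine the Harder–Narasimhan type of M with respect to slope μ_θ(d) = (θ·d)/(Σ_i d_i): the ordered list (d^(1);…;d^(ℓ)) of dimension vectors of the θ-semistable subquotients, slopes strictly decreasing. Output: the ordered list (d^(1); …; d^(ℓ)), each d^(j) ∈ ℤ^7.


Barcode: M ≅ I[1,1], I[2,2]^2, I[2,3], I[2,6], I[4,4], I[6,6], I[6,7]. HN layers by μ_θ (6 steps, strictly decreasing):
  μ^(1)=3; μ^(2)=1; μ^(3)=0; μ^(4)=-1/5; μ^(5)=-2; μ^(6)=-3

((0, 0, 1, 0, 0, 0, 1); (0, 3, 0, 0, 0, 0, 0); (1, 0, 0, 0, 0, 0, 0); (0, 1, 1, 1, 1, 1, 0); (0, 0, 0, 1, 0, 0, 0); (0, 0, 0, 0, 0, 2, 0))


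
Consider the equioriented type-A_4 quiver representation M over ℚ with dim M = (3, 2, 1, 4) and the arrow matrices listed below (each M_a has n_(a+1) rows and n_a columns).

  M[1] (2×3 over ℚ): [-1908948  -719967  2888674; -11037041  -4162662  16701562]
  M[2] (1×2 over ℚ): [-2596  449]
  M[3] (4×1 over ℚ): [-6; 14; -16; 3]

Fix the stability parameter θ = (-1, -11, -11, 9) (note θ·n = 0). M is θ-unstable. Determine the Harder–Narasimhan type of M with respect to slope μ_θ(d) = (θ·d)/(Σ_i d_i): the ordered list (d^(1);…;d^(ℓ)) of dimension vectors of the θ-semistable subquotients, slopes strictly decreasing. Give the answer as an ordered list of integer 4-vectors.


Via rank(M_{q-1}∘⋯∘M_p): M ≅ I[1,1], I[1,2], I[1,4], I[4,4]^3.
μ_θ-semistable layers: μ^(1)=9; μ^(2)=-1; μ^(3)=-6; μ^(4)=-23/3

((0, 0, 0, 4); (1, 0, 0, 0); (1, 1, 0, 0); (1, 1, 1, 0))


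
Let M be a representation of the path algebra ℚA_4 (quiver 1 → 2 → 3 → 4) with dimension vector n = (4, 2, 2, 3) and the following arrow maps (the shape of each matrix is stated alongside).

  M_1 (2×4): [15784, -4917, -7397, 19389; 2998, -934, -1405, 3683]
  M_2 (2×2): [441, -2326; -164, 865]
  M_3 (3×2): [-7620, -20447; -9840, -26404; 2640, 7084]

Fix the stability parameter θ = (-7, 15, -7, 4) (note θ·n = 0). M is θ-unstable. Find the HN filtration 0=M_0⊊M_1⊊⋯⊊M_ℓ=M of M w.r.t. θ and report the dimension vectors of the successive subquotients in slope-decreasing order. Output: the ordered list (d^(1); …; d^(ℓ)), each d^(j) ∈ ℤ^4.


Via rank(M_{q-1}∘⋯∘M_p): M ≅ I[1,1]^2, I[1,3], I[1,4], I[4,4]^2.
μ_θ-semistable layers: μ^(1)=4; μ^(2)=-7

((0, 2, 2, 3); (4, 0, 0, 0))


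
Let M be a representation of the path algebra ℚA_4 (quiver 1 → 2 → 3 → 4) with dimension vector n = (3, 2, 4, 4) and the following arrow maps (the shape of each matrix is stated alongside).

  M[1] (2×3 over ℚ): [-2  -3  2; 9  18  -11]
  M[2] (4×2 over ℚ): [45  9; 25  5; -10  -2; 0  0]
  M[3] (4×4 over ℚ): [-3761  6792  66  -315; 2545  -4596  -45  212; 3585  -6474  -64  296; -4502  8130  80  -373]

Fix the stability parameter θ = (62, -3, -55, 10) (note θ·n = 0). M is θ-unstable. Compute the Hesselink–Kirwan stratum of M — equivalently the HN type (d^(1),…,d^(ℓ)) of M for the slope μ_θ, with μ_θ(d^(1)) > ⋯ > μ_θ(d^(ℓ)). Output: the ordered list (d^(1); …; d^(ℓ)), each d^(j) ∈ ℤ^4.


Barcode: M ≅ I[1,1], I[1,2], I[1,4], I[3,3], I[3,4]^2, I[4,4]. HN layers by μ_θ (5 steps, strictly decreasing):
  μ^(1)=62; μ^(2)=59/2; μ^(3)=10; μ^(4)=4/3; μ^(5)=-55

((1, 0, 0, 0); (1, 1, 0, 0); (0, 0, 0, 4); (1, 1, 1, 0); (0, 0, 3, 0))


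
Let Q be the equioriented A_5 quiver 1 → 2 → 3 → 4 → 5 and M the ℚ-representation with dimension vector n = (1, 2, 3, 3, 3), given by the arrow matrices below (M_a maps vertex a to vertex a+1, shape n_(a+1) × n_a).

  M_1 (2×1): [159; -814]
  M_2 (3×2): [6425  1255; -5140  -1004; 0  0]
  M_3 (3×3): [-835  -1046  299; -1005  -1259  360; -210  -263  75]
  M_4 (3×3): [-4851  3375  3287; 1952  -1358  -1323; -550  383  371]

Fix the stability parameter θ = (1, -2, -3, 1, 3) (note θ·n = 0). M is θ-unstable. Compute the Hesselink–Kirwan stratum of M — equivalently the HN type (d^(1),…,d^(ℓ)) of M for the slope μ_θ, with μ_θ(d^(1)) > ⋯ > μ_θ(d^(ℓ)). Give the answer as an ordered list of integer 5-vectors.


Barcode: M ≅ I[1,5], I[2,2], I[3,3], I[3,5], I[4,5]. HN layers by μ_θ (5 steps, strictly decreasing):
  μ^(1)=3; μ^(2)=1; μ^(3)=-4/3; μ^(4)=-2; μ^(5)=-3

((0, 0, 0, 0, 3); (0, 0, 0, 3, 0); (1, 1, 1, 0, 0); (0, 1, 0, 0, 0); (0, 0, 2, 0, 0))


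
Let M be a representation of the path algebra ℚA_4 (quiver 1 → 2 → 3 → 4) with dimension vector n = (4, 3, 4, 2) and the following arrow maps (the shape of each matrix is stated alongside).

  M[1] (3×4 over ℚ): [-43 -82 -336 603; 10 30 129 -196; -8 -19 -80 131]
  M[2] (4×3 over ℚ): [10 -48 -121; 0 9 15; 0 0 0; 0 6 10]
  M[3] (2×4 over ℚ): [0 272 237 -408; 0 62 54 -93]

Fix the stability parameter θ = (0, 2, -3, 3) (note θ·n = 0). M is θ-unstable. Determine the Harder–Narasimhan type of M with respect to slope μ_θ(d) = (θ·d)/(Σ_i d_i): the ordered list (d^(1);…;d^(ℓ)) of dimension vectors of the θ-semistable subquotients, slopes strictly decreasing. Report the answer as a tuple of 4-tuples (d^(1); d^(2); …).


Interval decomposition of M: I[1,1], I[1,2], I[1,3]^2, I[3,4]^2.
HN type (ℓ=5): μ^(1)=3; μ^(2)=2; μ^(3)=0; μ^(4)=-1/3; μ^(5)=-3

((0, 0, 0, 2); (0, 1, 0, 0); (2, 0, 0, 0); (2, 2, 2, 0); (0, 0, 2, 0))


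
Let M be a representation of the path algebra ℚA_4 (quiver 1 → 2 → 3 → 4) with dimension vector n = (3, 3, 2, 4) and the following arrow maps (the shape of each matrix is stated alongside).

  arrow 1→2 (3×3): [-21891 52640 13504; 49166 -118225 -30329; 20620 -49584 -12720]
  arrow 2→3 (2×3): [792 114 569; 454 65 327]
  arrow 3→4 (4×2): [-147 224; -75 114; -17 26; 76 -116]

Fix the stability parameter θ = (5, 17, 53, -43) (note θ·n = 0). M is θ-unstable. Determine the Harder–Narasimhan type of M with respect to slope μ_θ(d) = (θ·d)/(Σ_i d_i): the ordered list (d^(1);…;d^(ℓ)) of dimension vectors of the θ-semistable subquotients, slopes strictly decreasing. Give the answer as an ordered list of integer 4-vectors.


Barcode: M ≅ I[1,1], I[1,2], I[1,4], I[2,4], I[4,4]^2. HN layers by μ_θ (4 steps, strictly decreasing):
  μ^(1)=17; μ^(2)=9; μ^(3)=5; μ^(4)=-43

((0, 1, 0, 0); (0, 2, 2, 2); (3, 0, 0, 0); (0, 0, 0, 2))


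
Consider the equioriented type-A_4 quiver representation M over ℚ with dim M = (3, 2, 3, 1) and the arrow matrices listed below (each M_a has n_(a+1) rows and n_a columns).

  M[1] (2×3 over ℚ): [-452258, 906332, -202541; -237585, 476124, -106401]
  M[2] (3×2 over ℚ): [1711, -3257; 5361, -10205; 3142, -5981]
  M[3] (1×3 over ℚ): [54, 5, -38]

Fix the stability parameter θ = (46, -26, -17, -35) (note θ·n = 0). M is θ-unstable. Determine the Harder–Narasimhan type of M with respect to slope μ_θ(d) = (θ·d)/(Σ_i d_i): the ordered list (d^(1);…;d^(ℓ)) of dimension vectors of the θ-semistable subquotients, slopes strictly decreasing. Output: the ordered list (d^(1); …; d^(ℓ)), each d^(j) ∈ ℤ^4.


Via rank(M_{q-1}∘⋯∘M_p): M ≅ I[1,1], I[1,3], I[1,4], I[3,3].
μ_θ-semistable layers: μ^(1)=46; μ^(2)=1; μ^(3)=-8; μ^(4)=-17

((1, 0, 0, 0); (1, 1, 1, 0); (1, 1, 1, 1); (0, 0, 1, 0))


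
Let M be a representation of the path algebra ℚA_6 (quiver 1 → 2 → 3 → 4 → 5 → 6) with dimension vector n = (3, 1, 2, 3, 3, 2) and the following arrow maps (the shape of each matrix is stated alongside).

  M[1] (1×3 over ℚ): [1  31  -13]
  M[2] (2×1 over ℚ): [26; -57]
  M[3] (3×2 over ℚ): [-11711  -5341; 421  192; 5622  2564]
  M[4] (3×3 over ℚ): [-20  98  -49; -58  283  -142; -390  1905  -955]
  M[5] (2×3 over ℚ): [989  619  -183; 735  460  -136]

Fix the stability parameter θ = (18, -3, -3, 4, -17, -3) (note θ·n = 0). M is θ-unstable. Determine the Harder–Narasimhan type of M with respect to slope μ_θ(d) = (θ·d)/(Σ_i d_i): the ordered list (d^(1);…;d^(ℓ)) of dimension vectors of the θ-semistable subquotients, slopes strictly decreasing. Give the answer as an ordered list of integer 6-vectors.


Interval decomposition of M: I[1,1]^2, I[1,4], I[3,6], I[4,5], I[5,6].
HN type (ℓ=6): μ^(1)=18; μ^(2)=4; μ^(3)=-3; μ^(4)=-16/3; μ^(5)=-13/2; μ^(6)=-17

((2, 0, 0, 0, 0, 0); (1, 1, 1, 1, 0, 0); (0, 0, 0, 0, 0, 2); (0, 0, 1, 1, 1, 0); (0, 0, 0, 1, 1, 0); (0, 0, 0, 0, 1, 0))


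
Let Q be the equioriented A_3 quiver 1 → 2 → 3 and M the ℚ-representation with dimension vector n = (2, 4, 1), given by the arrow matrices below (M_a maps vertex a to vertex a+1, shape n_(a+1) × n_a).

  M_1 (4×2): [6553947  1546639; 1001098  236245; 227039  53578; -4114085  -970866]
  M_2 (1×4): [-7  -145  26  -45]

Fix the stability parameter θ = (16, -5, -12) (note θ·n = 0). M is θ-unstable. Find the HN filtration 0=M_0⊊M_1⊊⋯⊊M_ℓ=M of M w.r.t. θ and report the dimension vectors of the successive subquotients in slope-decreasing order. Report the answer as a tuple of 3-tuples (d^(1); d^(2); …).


Via rank(M_{q-1}∘⋯∘M_p): M ≅ I[1,2]^2, I[2,2], I[2,3].
μ_θ-semistable layers: μ^(1)=11/2; μ^(2)=-5; μ^(3)=-17/2

((2, 2, 0); (0, 1, 0); (0, 1, 1))


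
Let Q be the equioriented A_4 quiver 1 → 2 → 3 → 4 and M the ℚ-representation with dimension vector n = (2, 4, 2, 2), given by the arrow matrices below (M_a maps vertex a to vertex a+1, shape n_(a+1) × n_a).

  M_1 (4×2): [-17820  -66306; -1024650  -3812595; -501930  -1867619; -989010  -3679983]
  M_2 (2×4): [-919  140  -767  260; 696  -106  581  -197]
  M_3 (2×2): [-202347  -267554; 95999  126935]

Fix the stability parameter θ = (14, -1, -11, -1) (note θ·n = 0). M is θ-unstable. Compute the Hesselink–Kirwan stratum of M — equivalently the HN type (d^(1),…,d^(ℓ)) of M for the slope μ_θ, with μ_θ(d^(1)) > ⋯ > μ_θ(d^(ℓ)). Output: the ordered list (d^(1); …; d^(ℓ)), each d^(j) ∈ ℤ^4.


Interval decomposition of M: I[1,1], I[1,4], I[2,2]^2, I[2,4].
HN type (ℓ=4): μ^(1)=14; μ^(2)=1/4; μ^(3)=-1; μ^(4)=-6

((1, 0, 0, 0); (1, 1, 1, 1); (0, 2, 0, 1); (0, 1, 1, 0))


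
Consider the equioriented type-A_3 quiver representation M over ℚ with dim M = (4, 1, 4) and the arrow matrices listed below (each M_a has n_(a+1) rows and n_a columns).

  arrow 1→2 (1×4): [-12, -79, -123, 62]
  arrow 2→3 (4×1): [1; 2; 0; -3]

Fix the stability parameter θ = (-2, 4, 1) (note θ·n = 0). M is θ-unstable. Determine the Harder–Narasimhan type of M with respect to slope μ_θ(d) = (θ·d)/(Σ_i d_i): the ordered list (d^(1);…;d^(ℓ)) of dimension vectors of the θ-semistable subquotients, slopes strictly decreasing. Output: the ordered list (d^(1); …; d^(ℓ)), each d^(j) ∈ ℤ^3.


Via rank(M_{q-1}∘⋯∘M_p): M ≅ I[1,1]^3, I[1,3], I[3,3]^3.
μ_θ-semistable layers: μ^(1)=5/2; μ^(2)=1; μ^(3)=-2

((0, 1, 1); (0, 0, 3); (4, 0, 0))


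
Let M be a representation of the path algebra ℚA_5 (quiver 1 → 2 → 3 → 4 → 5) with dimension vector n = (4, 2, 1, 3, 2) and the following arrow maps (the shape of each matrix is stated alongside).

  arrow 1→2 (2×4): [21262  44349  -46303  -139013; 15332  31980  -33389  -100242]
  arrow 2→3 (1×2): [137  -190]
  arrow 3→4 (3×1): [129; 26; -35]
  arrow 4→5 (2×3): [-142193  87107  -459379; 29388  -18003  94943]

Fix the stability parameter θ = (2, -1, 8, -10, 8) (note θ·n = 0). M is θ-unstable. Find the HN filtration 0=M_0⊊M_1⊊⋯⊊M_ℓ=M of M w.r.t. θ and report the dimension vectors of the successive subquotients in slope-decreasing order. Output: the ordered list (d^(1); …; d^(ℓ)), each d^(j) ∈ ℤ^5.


Interval decomposition of M: I[1,1]^2, I[1,2], I[1,5], I[4,4], I[4,5].
HN type (ℓ=5): μ^(1)=8; μ^(2)=2; μ^(3)=1/2; μ^(4)=-1/4; μ^(5)=-10

((0, 0, 0, 0, 2); (2, 0, 0, 0, 0); (1, 1, 0, 0, 0); (1, 1, 1, 1, 0); (0, 0, 0, 2, 0))


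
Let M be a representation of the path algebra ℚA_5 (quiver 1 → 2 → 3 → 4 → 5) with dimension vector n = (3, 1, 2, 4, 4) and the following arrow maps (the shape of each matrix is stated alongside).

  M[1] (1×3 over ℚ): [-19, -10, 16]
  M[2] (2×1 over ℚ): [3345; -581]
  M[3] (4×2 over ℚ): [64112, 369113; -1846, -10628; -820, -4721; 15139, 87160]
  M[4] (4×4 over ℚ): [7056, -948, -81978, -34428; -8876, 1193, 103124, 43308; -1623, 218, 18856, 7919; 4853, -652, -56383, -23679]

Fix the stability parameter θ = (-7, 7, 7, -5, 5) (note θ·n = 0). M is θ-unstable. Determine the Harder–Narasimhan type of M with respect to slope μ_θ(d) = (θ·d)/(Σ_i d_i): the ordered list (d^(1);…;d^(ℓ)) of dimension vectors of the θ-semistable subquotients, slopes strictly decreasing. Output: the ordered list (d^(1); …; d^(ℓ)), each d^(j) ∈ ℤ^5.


Interval decomposition of M: I[1,1]^2, I[1,5], I[3,5], I[4,4], I[4,5], I[5,5].
HN type (ℓ=5): μ^(1)=5; μ^(2)=3; μ^(3)=1; μ^(4)=-5; μ^(5)=-7

((0, 0, 0, 0, 4); (0, 1, 1, 1, 0); (0, 0, 1, 1, 0); (0, 0, 0, 2, 0); (3, 0, 0, 0, 0))


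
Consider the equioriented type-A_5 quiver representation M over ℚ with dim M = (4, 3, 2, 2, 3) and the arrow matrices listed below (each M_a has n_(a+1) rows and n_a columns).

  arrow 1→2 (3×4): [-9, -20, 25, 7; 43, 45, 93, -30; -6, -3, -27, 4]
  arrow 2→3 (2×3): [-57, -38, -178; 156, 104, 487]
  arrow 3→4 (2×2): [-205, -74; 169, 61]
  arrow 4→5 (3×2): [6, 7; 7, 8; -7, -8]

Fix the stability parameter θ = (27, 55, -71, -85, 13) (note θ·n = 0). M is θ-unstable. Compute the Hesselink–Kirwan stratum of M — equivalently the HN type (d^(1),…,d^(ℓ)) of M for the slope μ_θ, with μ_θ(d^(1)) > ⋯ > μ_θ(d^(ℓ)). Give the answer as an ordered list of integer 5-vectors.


Interval decomposition of M: I[1,1], I[1,2], I[1,5]^2, I[5,5].
HN type (ℓ=4): μ^(1)=55; μ^(2)=27; μ^(3)=13; μ^(4)=-37/2

((0, 1, 0, 0, 0); (2, 0, 0, 0, 0); (0, 0, 0, 0, 3); (2, 2, 2, 2, 0))


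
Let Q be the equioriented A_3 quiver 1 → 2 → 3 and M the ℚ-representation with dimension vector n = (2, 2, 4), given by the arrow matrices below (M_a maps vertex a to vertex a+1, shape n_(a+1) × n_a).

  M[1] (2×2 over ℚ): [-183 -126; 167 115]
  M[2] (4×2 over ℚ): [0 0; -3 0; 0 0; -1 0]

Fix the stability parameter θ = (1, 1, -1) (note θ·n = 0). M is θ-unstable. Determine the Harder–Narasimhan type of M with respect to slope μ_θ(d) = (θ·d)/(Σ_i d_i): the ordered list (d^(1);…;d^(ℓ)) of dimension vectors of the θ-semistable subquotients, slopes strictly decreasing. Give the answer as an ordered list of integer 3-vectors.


Interval decomposition of M: I[1,2], I[1,3], I[3,3]^3.
HN type (ℓ=3): μ^(1)=1; μ^(2)=1/3; μ^(3)=-1

((1, 1, 0); (1, 1, 1); (0, 0, 3))


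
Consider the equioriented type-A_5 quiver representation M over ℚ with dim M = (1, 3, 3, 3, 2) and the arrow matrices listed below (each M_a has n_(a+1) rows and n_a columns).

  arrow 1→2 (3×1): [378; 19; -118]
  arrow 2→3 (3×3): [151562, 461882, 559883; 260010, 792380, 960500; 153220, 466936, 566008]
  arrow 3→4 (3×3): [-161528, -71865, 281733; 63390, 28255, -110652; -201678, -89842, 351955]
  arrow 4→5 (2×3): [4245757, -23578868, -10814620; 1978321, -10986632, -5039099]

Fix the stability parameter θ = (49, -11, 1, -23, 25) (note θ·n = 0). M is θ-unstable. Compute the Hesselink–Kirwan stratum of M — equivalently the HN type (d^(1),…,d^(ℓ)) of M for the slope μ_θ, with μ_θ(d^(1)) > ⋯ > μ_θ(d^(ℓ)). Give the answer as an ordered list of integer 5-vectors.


Via rank(M_{q-1}∘⋯∘M_p): M ≅ I[1,2], I[2,5]^2, I[3,4].
μ_θ-semistable layers: μ^(1)=25; μ^(2)=19; μ^(3)=-11

((0, 0, 0, 0, 2); (1, 1, 0, 0, 0); (0, 2, 3, 3, 0))


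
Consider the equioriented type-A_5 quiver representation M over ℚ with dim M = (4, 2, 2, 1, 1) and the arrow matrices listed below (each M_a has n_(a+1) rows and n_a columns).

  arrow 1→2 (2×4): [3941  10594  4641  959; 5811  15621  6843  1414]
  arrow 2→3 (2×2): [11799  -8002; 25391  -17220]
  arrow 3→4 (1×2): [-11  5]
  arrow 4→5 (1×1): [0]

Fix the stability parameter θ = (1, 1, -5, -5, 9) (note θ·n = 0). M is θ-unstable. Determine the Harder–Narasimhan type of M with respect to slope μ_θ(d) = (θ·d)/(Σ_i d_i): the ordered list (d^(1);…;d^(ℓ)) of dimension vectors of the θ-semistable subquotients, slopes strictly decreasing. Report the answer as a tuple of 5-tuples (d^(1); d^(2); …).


Barcode: M ≅ I[1,1]^2, I[1,3], I[1,4], I[5,5]. HN layers by μ_θ (4 steps, strictly decreasing):
  μ^(1)=9; μ^(2)=1; μ^(3)=-1; μ^(4)=-2

((0, 0, 0, 0, 1); (2, 0, 0, 0, 0); (1, 1, 1, 0, 0); (1, 1, 1, 1, 0))


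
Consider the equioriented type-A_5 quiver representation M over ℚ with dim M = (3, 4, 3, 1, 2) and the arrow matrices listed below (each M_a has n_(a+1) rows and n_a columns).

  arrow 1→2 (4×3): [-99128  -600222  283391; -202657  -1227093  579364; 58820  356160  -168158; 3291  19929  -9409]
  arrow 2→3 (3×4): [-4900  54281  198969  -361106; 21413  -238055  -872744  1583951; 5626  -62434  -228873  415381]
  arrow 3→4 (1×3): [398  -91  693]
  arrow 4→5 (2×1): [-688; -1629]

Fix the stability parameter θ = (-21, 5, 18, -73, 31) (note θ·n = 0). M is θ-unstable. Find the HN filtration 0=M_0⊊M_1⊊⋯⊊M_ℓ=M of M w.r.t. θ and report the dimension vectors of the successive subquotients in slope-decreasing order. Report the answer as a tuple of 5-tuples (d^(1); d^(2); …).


Via rank(M_{q-1}∘⋯∘M_p): M ≅ I[1,1], I[1,3], I[1,5], I[2,2], I[2,3], I[5,5].
μ_θ-semistable layers: μ^(1)=31; μ^(2)=18; μ^(3)=5; μ^(4)=-50/3; μ^(5)=-21

((0, 0, 0, 0, 2); (0, 0, 2, 0, 0); (0, 3, 0, 0, 0); (0, 1, 1, 1, 0); (3, 0, 0, 0, 0))


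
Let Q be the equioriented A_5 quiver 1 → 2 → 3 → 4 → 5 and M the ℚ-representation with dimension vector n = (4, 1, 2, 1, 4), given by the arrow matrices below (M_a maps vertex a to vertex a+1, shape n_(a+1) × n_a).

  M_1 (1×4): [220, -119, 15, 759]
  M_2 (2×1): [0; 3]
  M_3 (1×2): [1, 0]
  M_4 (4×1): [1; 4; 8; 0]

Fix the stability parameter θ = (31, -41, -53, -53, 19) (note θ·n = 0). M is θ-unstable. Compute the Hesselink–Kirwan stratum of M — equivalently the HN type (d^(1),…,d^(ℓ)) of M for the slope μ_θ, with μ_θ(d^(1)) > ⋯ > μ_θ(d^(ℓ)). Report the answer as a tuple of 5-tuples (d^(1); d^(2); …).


Via rank(M_{q-1}∘⋯∘M_p): M ≅ I[1,1]^3, I[1,3], I[3,5], I[5,5]^3.
μ_θ-semistable layers: μ^(1)=31; μ^(2)=19; μ^(3)=-21; μ^(4)=-53

((3, 0, 0, 0, 0); (0, 0, 0, 0, 4); (1, 1, 1, 0, 0); (0, 0, 1, 1, 0))


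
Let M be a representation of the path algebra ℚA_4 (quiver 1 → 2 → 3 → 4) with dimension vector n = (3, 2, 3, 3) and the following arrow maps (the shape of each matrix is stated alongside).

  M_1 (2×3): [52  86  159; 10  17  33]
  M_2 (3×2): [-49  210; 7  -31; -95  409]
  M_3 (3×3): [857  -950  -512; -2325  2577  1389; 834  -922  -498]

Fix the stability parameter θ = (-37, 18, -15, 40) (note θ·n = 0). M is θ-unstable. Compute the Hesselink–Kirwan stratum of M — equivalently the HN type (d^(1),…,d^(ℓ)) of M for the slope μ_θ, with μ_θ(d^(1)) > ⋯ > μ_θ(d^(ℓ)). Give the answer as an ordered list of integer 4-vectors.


Interval decomposition of M: I[1,1], I[1,3], I[1,4], I[3,4], I[4,4].
HN type (ℓ=4): μ^(1)=40; μ^(2)=3/2; μ^(3)=-15; μ^(4)=-37

((0, 0, 0, 3); (0, 2, 2, 0); (0, 0, 1, 0); (3, 0, 0, 0))


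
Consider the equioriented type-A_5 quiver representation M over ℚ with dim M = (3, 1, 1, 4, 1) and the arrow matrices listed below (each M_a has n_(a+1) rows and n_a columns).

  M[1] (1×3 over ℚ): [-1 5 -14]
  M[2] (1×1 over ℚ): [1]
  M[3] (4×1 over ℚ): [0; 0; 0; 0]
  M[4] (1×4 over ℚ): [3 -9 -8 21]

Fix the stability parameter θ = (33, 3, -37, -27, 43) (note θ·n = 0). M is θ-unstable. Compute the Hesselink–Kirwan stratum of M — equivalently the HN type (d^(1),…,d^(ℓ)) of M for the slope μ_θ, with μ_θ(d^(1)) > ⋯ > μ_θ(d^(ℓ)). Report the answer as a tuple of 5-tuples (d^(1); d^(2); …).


Interval decomposition of M: I[1,1]^2, I[1,3], I[4,4]^3, I[4,5].
HN type (ℓ=4): μ^(1)=43; μ^(2)=33; μ^(3)=-1/3; μ^(4)=-27

((0, 0, 0, 0, 1); (2, 0, 0, 0, 0); (1, 1, 1, 0, 0); (0, 0, 0, 4, 0))


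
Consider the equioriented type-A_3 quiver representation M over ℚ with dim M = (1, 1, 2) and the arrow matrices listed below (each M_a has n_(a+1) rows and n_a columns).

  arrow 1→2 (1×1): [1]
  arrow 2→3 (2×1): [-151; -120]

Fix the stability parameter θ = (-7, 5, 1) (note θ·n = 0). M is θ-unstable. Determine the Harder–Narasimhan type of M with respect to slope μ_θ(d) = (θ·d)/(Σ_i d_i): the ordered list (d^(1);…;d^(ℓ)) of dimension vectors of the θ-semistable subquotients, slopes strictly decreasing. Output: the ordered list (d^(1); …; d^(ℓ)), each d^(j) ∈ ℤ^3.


Barcode: M ≅ I[1,3], I[3,3]. HN layers by μ_θ (3 steps, strictly decreasing):
  μ^(1)=3; μ^(2)=1; μ^(3)=-7

((0, 1, 1); (0, 0, 1); (1, 0, 0))


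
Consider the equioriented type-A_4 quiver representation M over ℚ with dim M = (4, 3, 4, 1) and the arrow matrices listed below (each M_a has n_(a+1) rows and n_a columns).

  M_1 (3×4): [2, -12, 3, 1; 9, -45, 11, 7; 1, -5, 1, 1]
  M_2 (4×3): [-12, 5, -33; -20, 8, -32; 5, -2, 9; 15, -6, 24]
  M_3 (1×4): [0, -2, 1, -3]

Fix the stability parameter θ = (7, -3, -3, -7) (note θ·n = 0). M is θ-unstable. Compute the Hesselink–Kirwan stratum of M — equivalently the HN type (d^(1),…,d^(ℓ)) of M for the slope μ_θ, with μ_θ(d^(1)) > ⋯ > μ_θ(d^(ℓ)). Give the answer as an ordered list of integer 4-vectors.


Interval decomposition of M: I[1,1], I[1,3]^2, I[1,4], I[3,3].
HN type (ℓ=4): μ^(1)=7; μ^(2)=1/3; μ^(3)=-3/2; μ^(4)=-3

((1, 0, 0, 0); (2, 2, 2, 0); (1, 1, 1, 1); (0, 0, 1, 0))


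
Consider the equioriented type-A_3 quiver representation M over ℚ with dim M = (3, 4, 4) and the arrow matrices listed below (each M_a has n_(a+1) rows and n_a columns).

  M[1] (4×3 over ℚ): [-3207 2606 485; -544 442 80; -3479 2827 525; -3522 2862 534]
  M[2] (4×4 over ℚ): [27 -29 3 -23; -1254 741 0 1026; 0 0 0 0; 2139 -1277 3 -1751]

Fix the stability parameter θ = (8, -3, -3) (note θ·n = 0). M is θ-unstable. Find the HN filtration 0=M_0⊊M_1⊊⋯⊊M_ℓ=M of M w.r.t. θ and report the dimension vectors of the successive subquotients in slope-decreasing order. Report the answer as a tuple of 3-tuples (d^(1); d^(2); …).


Interval decomposition of M: I[1,1], I[1,3]^2, I[2,2]^2, I[3,3]^2.
HN type (ℓ=3): μ^(1)=8; μ^(2)=2/3; μ^(3)=-3

((1, 0, 0); (2, 2, 2); (0, 2, 2))


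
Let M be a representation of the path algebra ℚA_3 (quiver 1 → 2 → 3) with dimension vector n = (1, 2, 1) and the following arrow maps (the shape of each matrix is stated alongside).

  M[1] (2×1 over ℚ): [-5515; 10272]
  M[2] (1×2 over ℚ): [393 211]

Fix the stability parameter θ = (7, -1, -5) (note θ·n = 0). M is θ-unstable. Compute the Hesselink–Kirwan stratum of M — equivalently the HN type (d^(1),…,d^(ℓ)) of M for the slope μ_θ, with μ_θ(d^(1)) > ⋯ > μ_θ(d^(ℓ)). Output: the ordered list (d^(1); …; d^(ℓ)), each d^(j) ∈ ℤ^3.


Via rank(M_{q-1}∘⋯∘M_p): M ≅ I[1,3], I[2,2].
μ_θ-semistable layers: μ^(1)=1/3; μ^(2)=-1

((1, 1, 1); (0, 1, 0))


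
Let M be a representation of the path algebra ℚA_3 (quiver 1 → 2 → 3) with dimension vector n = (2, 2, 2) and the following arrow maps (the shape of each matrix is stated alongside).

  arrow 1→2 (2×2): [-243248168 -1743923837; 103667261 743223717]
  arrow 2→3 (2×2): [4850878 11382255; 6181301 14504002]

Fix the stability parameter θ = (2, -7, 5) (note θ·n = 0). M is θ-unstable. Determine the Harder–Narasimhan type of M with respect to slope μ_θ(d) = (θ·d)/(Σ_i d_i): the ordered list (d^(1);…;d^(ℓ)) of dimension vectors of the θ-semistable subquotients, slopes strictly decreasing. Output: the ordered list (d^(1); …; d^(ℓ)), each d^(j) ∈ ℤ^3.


Barcode: M ≅ I[1,3]^2. HN layers by μ_θ (2 steps, strictly decreasing):
  μ^(1)=5; μ^(2)=-5/2

((0, 0, 2); (2, 2, 0))


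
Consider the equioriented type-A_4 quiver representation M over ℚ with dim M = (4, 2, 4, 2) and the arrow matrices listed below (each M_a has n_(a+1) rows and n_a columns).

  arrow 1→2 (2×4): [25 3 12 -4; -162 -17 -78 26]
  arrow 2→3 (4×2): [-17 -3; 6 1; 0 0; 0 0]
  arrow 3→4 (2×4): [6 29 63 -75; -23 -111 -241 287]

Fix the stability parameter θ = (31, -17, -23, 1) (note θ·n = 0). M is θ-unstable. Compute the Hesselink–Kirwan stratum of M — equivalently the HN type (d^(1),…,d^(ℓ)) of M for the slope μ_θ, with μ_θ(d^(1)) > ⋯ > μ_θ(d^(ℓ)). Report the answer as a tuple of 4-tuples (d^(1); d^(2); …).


Barcode: M ≅ I[1,1]^2, I[1,4]^2, I[3,3]^2. HN layers by μ_θ (4 steps, strictly decreasing):
  μ^(1)=31; μ^(2)=1; μ^(3)=-3; μ^(4)=-23

((2, 0, 0, 0); (0, 0, 0, 2); (2, 2, 2, 0); (0, 0, 2, 0))
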